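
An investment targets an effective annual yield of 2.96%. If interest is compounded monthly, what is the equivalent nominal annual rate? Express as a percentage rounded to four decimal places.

(1 + r/12)^12 − 1 = 0.0296, so 1 + r/12 = 1.0296^(1/12).
r/12 = 0.002434, so r = 0.029206 = 2.9206%.

2.9206%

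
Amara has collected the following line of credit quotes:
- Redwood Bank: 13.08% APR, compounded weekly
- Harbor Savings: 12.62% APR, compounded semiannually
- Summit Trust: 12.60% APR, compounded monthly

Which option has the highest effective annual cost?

Redwood Bank

Redwood Bank: (1 + 0.1308/52)^52 − 1 = 13.955%
Harbor Savings: (1 + 0.1262/2)^2 − 1 = 13.018%
Summit Trust: (1 + 0.1260/12)^12 − 1 = 13.354%
The highest effective annual rate is Redwood Bank at 13.955%.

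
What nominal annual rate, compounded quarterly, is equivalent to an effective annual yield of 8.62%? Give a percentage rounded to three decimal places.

(1 + r/4)^4 − 1 = 0.0862, so 1 + r/4 = 1.0862^(1/4).
r/4 = 0.020886, so r = 0.083546 = 8.355%.

8.355%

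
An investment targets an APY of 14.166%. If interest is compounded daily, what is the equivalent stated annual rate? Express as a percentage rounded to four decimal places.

13.2507%

(1 + r/365)^365 − 1 = 0.14166, so 1 + r/365 = 1.14166^(1/365).
r/365 = 0.000363, so r = 0.132507 = 13.2507%.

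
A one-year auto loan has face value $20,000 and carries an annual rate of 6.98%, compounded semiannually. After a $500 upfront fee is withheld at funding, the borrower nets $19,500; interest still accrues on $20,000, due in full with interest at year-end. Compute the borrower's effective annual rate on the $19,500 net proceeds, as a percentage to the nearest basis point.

Amount owed after one year: 20,000 × (1 + 0.0698/2)^2 = 20,000 × 1.071018 = $21,420.36.
Effective rate on net proceeds: 21,420.36 / 19,500 − 1 = 0.098480 = 9.85%.

9.85%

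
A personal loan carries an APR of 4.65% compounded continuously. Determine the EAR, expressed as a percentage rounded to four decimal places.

4.7598%

With continuous compounding, EAR = e^0.0465 − 1.
e^0.0465 = 1.047598, so EAR = 0.047598 = 4.7598%.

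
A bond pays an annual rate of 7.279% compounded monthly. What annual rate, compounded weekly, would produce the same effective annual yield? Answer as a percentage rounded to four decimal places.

7.2621%

EAR = (1 + 0.07279/12)^12 − 1 = 0.075268.
Solve (1 + r/52)^52 = 1.075268: r/52 = 1.075268^(1/52) − 1 = 0.001397, so r = 0.072621 = 7.2621%.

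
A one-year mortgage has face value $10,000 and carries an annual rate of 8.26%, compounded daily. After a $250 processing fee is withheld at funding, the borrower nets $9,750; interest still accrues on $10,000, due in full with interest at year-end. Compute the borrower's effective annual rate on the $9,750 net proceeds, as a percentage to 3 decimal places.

11.395%

Amount owed after one year: 10,000 × (1 + 0.0826/365)^365 = 10,000 × 1.086097 = $10,860.97.
Effective rate on net proceeds: 10,860.97 / 9,750 − 1 = 0.113946 = 11.395%.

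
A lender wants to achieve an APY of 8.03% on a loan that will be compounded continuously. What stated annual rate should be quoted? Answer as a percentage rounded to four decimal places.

Continuous: nominal r satisfies e^r − 1 = 0.0803.
r = ln(1 + 0.0803) = ln(1.0803) = 0.077239 = 7.7239%.

7.7239%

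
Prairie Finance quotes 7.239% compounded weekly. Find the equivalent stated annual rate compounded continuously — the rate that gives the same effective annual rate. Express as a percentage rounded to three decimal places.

EAR = (1 + 0.07239/52)^52 − 1 = 0.075020.
Equivalent continuous rate: r = ln(1 + 0.075020) = 0.072340 = 7.234%.

7.234%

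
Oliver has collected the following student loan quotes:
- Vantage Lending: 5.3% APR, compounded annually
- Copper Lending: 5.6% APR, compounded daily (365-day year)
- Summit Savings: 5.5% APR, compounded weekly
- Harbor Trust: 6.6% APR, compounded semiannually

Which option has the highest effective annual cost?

Harbor Trust

Vantage Lending: compounded annually, EAR = 5.300%
Copper Lending: (1 + 0.056/365)^365 − 1 = 5.759%
Summit Savings: (1 + 0.055/52)^52 − 1 = 5.651%
Harbor Trust: (1 + 0.066/2)^2 − 1 = 6.709%
The highest effective annual rate is Harbor Trust at 6.709%.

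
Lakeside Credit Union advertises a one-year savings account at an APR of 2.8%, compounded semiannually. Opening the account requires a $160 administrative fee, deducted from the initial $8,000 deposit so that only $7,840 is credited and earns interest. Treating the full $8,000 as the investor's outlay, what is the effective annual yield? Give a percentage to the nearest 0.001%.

0.763%

Value after one year: 7,840 × (1 + 0.028/2)^2 = 7,840 × 1.028196 = $8,061.06.
Effective yield on the $8,000 outlay: 8,061.06 / 8,000 − 1 = 0.007632 = 0.763%.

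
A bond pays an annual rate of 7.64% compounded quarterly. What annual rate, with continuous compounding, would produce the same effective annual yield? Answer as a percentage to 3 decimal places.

EAR = (1 + 0.0764/4)^4 − 1 = 0.078617.
Equivalent continuous rate: r = ln(1 + 0.078617) = 0.075680 = 7.568%.

7.568%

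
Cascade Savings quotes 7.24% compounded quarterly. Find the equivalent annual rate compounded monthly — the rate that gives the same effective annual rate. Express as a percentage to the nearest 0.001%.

EAR = (1 + 0.0724/4)^4 − 1 = 0.074389.
Solve (1 + r/12)^12 = 1.074389: r/12 = 1.074389^(1/12) − 1 = 0.005997, so r = 0.071968 = 7.197%.

7.197%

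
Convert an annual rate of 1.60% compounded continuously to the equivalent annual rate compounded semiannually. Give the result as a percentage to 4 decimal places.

1.6064%

EAR under continuous compounding: e^0.0160 − 1 = 0.016129.
Solve (1 + r/2)^2 = 1.016129: r/2 = 1.016129^(1/2) − 1 = 0.008032, so r = 0.016064 = 1.6064%.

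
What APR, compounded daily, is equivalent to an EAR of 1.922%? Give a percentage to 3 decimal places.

1.904%

(1 + r/365)^365 − 1 = 0.01922, so 1 + r/365 = 1.01922^(1/365).
r/365 = 0.000052, so r = 0.019038 = 1.904%.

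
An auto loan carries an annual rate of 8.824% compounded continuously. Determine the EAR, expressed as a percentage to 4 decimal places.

9.2250%

With continuous compounding, EAR = e^0.08824 − 1.
e^0.08824 = 1.092250, so EAR = 0.092250 = 9.2250%.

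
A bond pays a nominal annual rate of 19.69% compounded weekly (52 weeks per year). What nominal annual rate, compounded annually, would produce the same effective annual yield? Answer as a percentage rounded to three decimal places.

21.717%

EAR = (1 + 0.1969/52)^52 − 1 = 0.217170.
Compounded annually, the equivalent nominal rate is the EAR itself: 21.717%.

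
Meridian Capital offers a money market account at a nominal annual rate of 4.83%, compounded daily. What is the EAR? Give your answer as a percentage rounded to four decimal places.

EAR = (1 + 0.0483/365)^365 − 1.
= (1 + 0.000132)^365 − 1 = 1.049482 − 1 = 4.9482%.

4.9482%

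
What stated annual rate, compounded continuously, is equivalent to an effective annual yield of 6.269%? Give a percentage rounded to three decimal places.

6.080%

Continuous: nominal r satisfies e^r − 1 = 0.06269.
r = ln(1 + 0.06269) = ln(1.06269) = 0.060803 = 6.080%.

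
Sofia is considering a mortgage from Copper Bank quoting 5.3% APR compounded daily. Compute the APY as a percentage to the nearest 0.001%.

EAR = (1 + 0.053/365)^365 − 1.
= 1.054426 − 1 = 5.443%.

5.443%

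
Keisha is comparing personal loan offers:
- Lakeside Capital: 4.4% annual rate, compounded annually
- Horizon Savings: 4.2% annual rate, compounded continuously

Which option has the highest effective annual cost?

Lakeside Capital: compounded annually, EAR = 4.400%
Horizon Savings: e^0.042 − 1 = 4.289%
The highest effective annual rate is Lakeside Capital at 4.400%.

Lakeside Capital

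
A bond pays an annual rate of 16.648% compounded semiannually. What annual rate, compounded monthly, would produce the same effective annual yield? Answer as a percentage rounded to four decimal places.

EAR = (1 + 0.16648/2)^2 − 1 = 0.173409.
Solve (1 + r/12)^12 = 1.173409: r/12 = 1.173409^(1/12) − 1 = 0.013415, so r = 0.160983 = 16.0983%.

16.0983%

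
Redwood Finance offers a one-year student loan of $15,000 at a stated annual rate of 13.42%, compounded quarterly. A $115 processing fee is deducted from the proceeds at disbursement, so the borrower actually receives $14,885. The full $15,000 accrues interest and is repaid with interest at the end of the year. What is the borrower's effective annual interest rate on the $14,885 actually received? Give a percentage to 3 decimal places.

Amount owed after one year: 15,000 × (1 + 0.1342/4)^4 = 15,000 × 1.141106 = $17,116.59.
Effective rate on net proceeds: 17,116.59 / 14,885 − 1 = 0.149922 = 14.992%.

14.992%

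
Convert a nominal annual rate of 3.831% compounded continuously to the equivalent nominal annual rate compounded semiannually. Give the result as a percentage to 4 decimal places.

EAR under continuous compounding: e^0.03831 − 1 = 0.039053.
Solve (1 + r/2)^2 = 1.039053: r/2 = 1.039053^(1/2) − 1 = 0.019340, so r = 0.038679 = 3.8679%.

3.8679%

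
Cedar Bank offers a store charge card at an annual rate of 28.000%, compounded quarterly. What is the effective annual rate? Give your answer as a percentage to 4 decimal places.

EAR = (1 + 0.28000/4)^4 − 1.
= 1.310796 − 1 = 31.0796%.

31.0796%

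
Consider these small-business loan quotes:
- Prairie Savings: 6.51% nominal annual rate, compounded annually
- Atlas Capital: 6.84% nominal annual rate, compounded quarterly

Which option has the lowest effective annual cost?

Prairie Savings: compounded annually, EAR = 6.510%
Atlas Capital: (1 + 0.0684/4)^4 − 1 = 7.017%
The lowest effective annual rate is Prairie Savings at 6.510%.

Prairie Savings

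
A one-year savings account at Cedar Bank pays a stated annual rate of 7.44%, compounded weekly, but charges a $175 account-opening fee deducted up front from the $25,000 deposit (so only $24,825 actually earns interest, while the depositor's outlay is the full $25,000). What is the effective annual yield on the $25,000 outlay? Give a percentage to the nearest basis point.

Value after one year: 24,825 × (1 + 0.0744/52)^52 = 24,825 × 1.077180 = $26,741.00.
Effective yield on the $25,000 outlay: 26,741.00 / 25,000 − 1 = 0.069640 = 6.96%.

6.96%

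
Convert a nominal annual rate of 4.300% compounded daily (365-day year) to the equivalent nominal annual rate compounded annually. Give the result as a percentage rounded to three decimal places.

4.394%

EAR = (1 + 0.04300/365)^365 − 1 = 0.043935.
Compounded annually, the equivalent nominal rate is the EAR itself: 4.394%.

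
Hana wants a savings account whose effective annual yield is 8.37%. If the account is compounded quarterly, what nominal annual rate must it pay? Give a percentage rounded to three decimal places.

8.119%

(1 + r/4)^4 − 1 = 0.0837, so 1 + r/4 = 1.0837^(1/4).
r/4 = 0.020299, so r = 0.081194 = 8.119%.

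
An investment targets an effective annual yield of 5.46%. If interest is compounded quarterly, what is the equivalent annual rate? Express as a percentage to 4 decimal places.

(1 + r/4)^4 − 1 = 0.0546, so 1 + r/4 = 1.0546^(1/4).
r/4 = 0.013379, so r = 0.053516 = 5.3516%.

5.3516%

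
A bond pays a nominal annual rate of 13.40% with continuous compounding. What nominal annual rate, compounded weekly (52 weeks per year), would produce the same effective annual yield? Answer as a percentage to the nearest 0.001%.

EAR under continuous compounding: e^0.1340 − 1 = 0.143393.
Solve (1 + r/52)^52 = 1.143393: r/52 = 1.143393^(1/52) − 1 = 0.002580, so r = 0.134173 = 13.417%.

13.417%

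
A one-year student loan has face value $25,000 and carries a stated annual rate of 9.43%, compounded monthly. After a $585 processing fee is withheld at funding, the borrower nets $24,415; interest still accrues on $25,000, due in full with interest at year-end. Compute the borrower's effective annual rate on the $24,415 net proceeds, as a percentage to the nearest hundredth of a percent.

Amount owed after one year: 25,000 × (1 + 0.0943/12)^12 = 25,000 × 1.098484 = $27,462.11.
Effective rate on net proceeds: 27,462.11 / 24,415 − 1 = 0.124805 = 12.48%.

12.48%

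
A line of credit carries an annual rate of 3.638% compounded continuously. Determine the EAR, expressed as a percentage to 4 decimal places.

With continuous compounding, EAR = e^0.03638 − 1.
e^0.03638 = 1.037050, so EAR = 0.037050 = 3.7050%.

3.7050%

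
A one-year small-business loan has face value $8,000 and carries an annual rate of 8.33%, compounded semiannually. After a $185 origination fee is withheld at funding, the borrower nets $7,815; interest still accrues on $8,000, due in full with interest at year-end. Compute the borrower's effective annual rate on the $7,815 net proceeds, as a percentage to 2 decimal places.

Amount owed after one year: 8,000 × (1 + 0.0833/2)^2 = 8,000 × 1.085035 = $8,680.28.
Effective rate on net proceeds: 8,680.28 / 7,815 − 1 = 0.110720 = 11.07%.

11.07%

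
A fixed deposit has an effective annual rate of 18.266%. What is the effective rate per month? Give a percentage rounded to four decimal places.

1.4079%

The per-month rate i satisfies (1 + i)^12 = 1 + 0.18266.
i = 1.18266^(1/12) − 1 = 0.0140787 = 1.4079%.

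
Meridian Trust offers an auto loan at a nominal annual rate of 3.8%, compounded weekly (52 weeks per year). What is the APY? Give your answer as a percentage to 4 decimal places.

EAR = (1 + 0.038/52)^52 − 1.
= (1 + 0.000731)^52 − 1 = 1.038717 − 1 = 3.8717%.

3.8717%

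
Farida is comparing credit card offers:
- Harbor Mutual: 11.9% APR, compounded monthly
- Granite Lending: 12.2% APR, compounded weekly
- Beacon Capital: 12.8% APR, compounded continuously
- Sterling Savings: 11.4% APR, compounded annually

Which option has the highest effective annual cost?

Beacon Capital

Harbor Mutual: (1 + 0.119/12)^12 − 1 = 12.571%
Granite Lending: (1 + 0.122/52)^52 − 1 = 12.959%
Beacon Capital: e^0.128 − 1 = 13.655%
Sterling Savings: compounded annually, EAR = 11.400%
The highest effective annual rate is Beacon Capital at 13.655%.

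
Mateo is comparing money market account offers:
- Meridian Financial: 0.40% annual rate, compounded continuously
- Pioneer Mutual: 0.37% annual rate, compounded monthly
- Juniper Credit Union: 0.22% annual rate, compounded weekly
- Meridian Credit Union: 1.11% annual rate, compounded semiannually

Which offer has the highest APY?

Meridian Credit Union

Meridian Financial: e^0.0040 − 1 = 0.401%
Pioneer Mutual: (1 + 0.0037/12)^12 − 1 = 0.371%
Juniper Credit Union: (1 + 0.0022/52)^52 − 1 = 0.220%
Meridian Credit Union: (1 + 0.0111/2)^2 − 1 = 1.113%
The highest effective annual rate is Meridian Credit Union at 1.113%.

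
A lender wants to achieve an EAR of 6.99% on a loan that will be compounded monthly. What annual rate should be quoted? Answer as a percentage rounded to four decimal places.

6.7756%

(1 + r/12)^12 − 1 = 0.0699, so 1 + r/12 = 1.0699^(1/12).
r/12 = 0.005646, so r = 0.067756 = 6.7756%.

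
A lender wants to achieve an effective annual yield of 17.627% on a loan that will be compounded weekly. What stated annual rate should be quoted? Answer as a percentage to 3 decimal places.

16.260%

(1 + r/52)^52 − 1 = 0.17627, so 1 + r/52 = 1.17627^(1/52).
r/52 = 0.003127, so r = 0.162602 = 16.260%.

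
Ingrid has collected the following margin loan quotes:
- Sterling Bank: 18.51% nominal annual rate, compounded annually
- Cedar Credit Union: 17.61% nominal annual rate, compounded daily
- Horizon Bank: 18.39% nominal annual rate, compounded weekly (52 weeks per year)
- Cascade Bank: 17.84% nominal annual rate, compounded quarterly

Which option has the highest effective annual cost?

Horizon Bank

Sterling Bank: compounded annually, EAR = 18.510%
Cedar Credit Union: (1 + 0.1761/365)^365 − 1 = 19.251%
Horizon Bank: (1 + 0.1839/52)^52 − 1 = 20.151%
Cascade Bank: (1 + 0.1784/4)^4 − 1 = 19.069%
The highest effective annual rate is Horizon Bank at 20.151%.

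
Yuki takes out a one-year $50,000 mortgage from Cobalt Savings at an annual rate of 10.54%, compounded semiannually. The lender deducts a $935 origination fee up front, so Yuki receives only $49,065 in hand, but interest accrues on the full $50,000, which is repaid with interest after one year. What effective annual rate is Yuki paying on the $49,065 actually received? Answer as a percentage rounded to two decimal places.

Amount owed after one year: 50,000 × (1 + 0.1054/2)^2 = 50,000 × 1.108177 = $55,408.86.
Effective rate on net proceeds: 55,408.86 / 49,065 − 1 = 0.129295 = 12.93%.

12.93%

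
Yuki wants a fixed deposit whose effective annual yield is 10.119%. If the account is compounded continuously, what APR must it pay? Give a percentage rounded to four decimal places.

Continuous: nominal r satisfies e^r − 1 = 0.10119.
r = ln(1 + 0.10119) = ln(1.10119) = 0.096391 = 9.6391%.

9.6391%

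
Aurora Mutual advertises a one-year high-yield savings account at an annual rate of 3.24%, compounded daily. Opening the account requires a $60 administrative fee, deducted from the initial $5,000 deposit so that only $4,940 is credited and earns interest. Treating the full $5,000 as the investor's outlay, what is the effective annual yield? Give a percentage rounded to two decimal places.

2.05%

Value after one year: 4,940 × (1 + 0.0324/365)^365 = 4,940 × 1.032929 = $5,102.67.
Effective yield on the $5,000 outlay: 5,102.67 / 5,000 − 1 = 0.020534 = 2.05%.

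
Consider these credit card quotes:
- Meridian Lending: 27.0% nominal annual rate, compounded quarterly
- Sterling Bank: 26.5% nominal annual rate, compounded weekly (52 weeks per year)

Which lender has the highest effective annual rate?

Meridian Lending: (1 + 0.270/4)^4 − 1 = 29.859%
Sterling Bank: (1 + 0.265/52)^52 − 1 = 30.255%
The highest effective annual rate is Sterling Bank at 30.255%.

Sterling Bank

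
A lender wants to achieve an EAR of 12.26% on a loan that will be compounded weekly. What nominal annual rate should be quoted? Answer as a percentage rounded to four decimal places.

(1 + r/52)^52 − 1 = 0.1226, so 1 + r/52 = 1.1226^(1/52).
r/52 = 0.002226, so r = 0.115776 = 11.5776%.

11.5776%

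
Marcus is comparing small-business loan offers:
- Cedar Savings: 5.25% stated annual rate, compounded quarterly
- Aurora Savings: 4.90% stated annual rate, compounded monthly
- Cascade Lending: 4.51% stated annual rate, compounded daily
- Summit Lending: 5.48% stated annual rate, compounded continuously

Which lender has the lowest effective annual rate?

Cascade Lending

Cedar Savings: (1 + 0.0525/4)^4 − 1 = 5.354%
Aurora Savings: (1 + 0.0490/12)^12 − 1 = 5.012%
Cascade Lending: (1 + 0.0451/365)^365 − 1 = 4.613%
Summit Lending: e^0.0548 − 1 = 5.633%
The lowest effective annual rate is Cascade Lending at 4.613%.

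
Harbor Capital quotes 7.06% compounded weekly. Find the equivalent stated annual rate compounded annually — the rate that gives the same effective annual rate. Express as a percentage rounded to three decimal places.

7.310%

EAR = (1 + 0.0706/52)^52 − 1 = 0.073100.
Compounded annually, the equivalent nominal rate is the EAR itself: 7.310%.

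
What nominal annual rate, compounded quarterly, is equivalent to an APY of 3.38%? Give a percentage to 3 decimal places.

(1 + r/4)^4 − 1 = 0.0338, so 1 + r/4 = 1.0338^(1/4).
r/4 = 0.008345, so r = 0.033380 = 3.338%.

3.338%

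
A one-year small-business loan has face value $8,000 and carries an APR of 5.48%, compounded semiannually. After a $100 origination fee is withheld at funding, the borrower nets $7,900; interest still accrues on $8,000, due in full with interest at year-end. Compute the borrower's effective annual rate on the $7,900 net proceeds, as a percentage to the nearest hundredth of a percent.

Amount owed after one year: 8,000 × (1 + 0.0548/2)^2 = 8,000 × 1.055551 = $8,444.41.
Effective rate on net proceeds: 8,444.41 / 7,900 − 1 = 0.068912 = 6.89%.

6.89%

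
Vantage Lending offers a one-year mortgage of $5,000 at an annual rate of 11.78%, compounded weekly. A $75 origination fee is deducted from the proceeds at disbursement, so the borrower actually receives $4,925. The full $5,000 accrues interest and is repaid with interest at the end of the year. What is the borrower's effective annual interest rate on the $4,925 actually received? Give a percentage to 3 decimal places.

14.200%

Amount owed after one year: 5,000 × (1 + 0.1178/52)^52 = 5,000 × 1.124869 = $5,624.35.
Effective rate on net proceeds: 5,624.35 / 4,925 − 1 = 0.141999 = 14.200%.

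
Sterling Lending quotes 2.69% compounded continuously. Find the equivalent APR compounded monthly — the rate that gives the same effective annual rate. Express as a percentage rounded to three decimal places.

2.693%

EAR under continuous compounding: e^0.0269 − 1 = 0.027265.
Solve (1 + r/12)^12 = 1.027265: r/12 = 1.027265^(1/12) − 1 = 0.002244, so r = 0.026930 = 2.693%.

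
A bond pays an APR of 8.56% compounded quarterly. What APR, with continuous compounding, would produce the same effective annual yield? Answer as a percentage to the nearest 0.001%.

EAR = (1 + 0.0856/4)^4 − 1 = 0.088387.
Equivalent continuous rate: r = ln(1 + 0.088387) = 0.084697 = 8.470%.

8.470%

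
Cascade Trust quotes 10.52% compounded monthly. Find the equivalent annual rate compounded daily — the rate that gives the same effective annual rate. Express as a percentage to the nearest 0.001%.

EAR = (1 + 0.1052/12)^12 − 1 = 0.110424.
Solve (1 + r/365)^365 = 1.110424: r/365 = 1.110424^(1/365) − 1 = 0.000287, so r = 0.104757 = 10.476%.

10.476%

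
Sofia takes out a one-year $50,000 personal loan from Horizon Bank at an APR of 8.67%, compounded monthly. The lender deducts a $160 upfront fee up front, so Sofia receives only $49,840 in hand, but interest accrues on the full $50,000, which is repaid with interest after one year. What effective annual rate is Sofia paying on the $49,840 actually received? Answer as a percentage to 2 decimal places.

Amount owed after one year: 50,000 × (1 + 0.0867/12)^12 = 50,000 × 1.090230 = $54,511.48.
Effective rate on net proceeds: 54,511.48 / 49,840 − 1 = 0.093730 = 9.37%.

9.37%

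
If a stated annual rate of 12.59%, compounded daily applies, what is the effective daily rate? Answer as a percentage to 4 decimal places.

0.0345%

With a nominal annual rate compounded daily, the periodic rate is the nominal rate divided by 365.
i = 0.1259 / 365 = 0.0003449 = 0.0345%.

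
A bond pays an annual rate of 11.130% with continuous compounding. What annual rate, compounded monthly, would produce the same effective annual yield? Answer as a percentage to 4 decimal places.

EAR under continuous compounding: e^0.11130 − 1 = 0.117730.
Solve (1 + r/12)^12 = 1.117730: r/12 = 1.117730^(1/12) − 1 = 0.009318, so r = 0.111818 = 11.1818%.

11.1818%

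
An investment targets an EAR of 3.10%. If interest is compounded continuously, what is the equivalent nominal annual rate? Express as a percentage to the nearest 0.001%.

3.053%

Continuous: nominal r satisfies e^r − 1 = 0.0310.
r = ln(1 + 0.0310) = ln(1.0310) = 0.030529 = 3.053%.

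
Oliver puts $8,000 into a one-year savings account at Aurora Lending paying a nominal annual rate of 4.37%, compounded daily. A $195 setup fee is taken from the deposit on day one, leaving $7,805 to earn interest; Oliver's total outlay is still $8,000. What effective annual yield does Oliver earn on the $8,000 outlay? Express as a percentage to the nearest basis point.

Value after one year: 7,805 × (1 + 0.0437/365)^365 = 7,805 × 1.044666 = $8,153.62.
Effective yield on the $8,000 outlay: 8,153.62 / 8,000 − 1 = 0.019202 = 1.92%.

1.92%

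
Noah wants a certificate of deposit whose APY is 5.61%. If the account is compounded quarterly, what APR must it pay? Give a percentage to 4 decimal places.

5.4957%

(1 + r/4)^4 − 1 = 0.0561, so 1 + r/4 = 1.0561^(1/4).
r/4 = 0.013739, so r = 0.054957 = 5.4957%.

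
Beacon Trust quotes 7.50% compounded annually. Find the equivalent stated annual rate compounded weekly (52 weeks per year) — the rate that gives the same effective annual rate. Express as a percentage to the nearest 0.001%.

Compounded annually, EAR = nominal = 0.075000.
Solve (1 + r/52)^52 = 1.075000: r/52 = 1.075000^(1/52) − 1 = 0.001392, so r = 0.072371 = 7.237%.

7.237%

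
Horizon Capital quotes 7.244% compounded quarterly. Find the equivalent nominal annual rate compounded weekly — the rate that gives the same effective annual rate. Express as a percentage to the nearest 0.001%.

7.184%

EAR = (1 + 0.07244/4)^4 − 1 = 0.074432.
Solve (1 + r/52)^52 = 1.074432: r/52 = 1.074432^(1/52) − 1 = 0.001382, so r = 0.071841 = 7.184%.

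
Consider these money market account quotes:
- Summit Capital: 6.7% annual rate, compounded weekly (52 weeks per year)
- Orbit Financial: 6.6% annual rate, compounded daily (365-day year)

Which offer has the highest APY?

Summit Capital: (1 + 0.067/52)^52 − 1 = 6.925%
Orbit Financial: (1 + 0.066/365)^365 − 1 = 6.822%
The highest effective annual rate is Summit Capital at 6.925%.

Summit Capital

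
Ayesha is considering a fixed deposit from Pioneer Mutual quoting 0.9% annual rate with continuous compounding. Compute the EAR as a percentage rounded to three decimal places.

With continuous compounding, EAR = e^0.009 − 1.
e^0.009 = 1.009041, so EAR = 0.009041 = 0.904%.

0.904%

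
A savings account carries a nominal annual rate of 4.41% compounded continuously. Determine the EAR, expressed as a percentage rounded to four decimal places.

4.5087%

With continuous compounding, EAR = e^0.0441 − 1.
e^0.0441 = 1.045087, so EAR = 0.045087 = 4.5087%.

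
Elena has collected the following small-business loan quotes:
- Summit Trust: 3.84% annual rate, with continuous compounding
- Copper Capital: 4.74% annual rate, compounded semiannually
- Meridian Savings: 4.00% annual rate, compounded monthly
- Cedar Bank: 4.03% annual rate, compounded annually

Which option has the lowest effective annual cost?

Summit Trust

Summit Trust: e^0.0384 − 1 = 3.915%
Copper Capital: (1 + 0.0474/2)^2 − 1 = 4.796%
Meridian Savings: (1 + 0.0400/12)^12 − 1 = 4.074%
Cedar Bank: compounded annually, EAR = 4.030%
The lowest effective annual rate is Summit Trust at 3.915%.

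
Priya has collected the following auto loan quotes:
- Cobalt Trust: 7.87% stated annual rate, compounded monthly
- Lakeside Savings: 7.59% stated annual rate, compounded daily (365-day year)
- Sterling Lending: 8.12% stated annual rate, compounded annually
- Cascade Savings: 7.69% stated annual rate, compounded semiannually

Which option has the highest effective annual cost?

Cobalt Trust: (1 + 0.0787/12)^12 − 1 = 8.160%
Lakeside Savings: (1 + 0.0759/365)^365 − 1 = 7.885%
Sterling Lending: compounded annually, EAR = 8.120%
Cascade Savings: (1 + 0.0769/2)^2 − 1 = 7.838%
The highest effective annual rate is Cobalt Trust at 8.160%.

Cobalt Trust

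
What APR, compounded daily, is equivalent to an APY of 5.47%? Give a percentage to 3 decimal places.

(1 + r/365)^365 − 1 = 0.0547, so 1 + r/365 = 1.0547^(1/365).
r/365 = 0.000146, so r = 0.053260 = 5.326%.

5.326%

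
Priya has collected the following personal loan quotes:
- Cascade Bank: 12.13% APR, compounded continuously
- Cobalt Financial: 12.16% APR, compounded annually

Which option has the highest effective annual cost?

Cascade Bank: e^0.1213 − 1 = 12.896%
Cobalt Financial: compounded annually, EAR = 12.160%
The highest effective annual rate is Cascade Bank at 12.896%.

Cascade Bank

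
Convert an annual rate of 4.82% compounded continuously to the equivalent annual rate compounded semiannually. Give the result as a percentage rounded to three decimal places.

EAR under continuous compounding: e^0.0482 − 1 = 0.049381.
Solve (1 + r/2)^2 = 1.049381: r/2 = 1.049381^(1/2) − 1 = 0.024393, so r = 0.048786 = 4.879%.

4.879%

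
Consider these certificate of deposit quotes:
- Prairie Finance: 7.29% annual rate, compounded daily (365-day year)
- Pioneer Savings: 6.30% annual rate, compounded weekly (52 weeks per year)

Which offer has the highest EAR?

Prairie Finance

Prairie Finance: (1 + 0.0729/365)^365 − 1 = 7.562%
Pioneer Savings: (1 + 0.0630/52)^52 − 1 = 6.499%
The highest effective annual rate is Prairie Finance at 7.562%.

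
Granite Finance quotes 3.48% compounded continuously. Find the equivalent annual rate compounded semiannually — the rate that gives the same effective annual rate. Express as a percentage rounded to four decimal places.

3.5105%

EAR under continuous compounding: e^0.0348 − 1 = 0.035413.
Solve (1 + r/2)^2 = 1.035413: r/2 = 1.035413^(1/2) − 1 = 0.017552, so r = 0.035105 = 3.5105%.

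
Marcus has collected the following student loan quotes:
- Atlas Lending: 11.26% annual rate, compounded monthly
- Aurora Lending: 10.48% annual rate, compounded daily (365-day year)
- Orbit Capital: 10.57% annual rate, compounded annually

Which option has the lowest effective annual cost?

Atlas Lending: (1 + 0.1126/12)^12 − 1 = 11.860%
Aurora Lending: (1 + 0.1048/365)^365 − 1 = 11.047%
Orbit Capital: compounded annually, EAR = 10.570%
The lowest effective annual rate is Orbit Capital at 10.570%.

Orbit Capital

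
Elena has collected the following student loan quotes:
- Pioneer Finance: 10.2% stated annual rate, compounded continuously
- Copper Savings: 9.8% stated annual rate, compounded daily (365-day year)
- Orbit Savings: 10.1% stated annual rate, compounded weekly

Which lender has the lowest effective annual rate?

Pioneer Finance: e^0.102 − 1 = 10.738%
Copper Savings: (1 + 0.098/365)^365 − 1 = 10.295%
Orbit Savings: (1 + 0.101/52)^52 − 1 = 10.617%
The lowest effective annual rate is Copper Savings at 10.295%.

Copper Savings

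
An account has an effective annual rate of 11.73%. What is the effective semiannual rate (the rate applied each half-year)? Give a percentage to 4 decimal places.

5.7024%

The per-half-year rate i satisfies (1 + i)^2 = 1 + 0.1173.
i = 1.1173^(1/2) − 1 = 0.0570241 = 5.7024%.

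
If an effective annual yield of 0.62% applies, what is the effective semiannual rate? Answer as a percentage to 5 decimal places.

0.30952%

The per-half-year rate i satisfies (1 + i)^2 = 1 + 0.0062.
i = 1.0062^(1/2) − 1 = 0.0030952 = 0.30952%.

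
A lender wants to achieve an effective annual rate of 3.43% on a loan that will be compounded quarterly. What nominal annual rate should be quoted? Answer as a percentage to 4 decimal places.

3.3867%

(1 + r/4)^4 − 1 = 0.0343, so 1 + r/4 = 1.0343^(1/4).
r/4 = 0.008467, so r = 0.033867 = 3.3867%.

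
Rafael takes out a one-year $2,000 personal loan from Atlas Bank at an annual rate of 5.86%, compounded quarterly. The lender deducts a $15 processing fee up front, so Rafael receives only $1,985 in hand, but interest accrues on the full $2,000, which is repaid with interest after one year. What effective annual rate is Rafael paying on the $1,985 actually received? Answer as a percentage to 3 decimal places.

6.791%

Amount owed after one year: 2,000 × (1 + 0.0586/4)^4 = 2,000 × 1.059900 = $2,119.80.
Effective rate on net proceeds: 2,119.80 / 1,985 − 1 = 0.067910 = 6.791%.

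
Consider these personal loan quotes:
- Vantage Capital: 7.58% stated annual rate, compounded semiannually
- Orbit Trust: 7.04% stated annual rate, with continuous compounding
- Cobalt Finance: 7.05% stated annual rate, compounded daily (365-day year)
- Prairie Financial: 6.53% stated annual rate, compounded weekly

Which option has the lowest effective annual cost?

Vantage Capital: (1 + 0.0758/2)^2 − 1 = 7.724%
Orbit Trust: e^0.0704 − 1 = 7.294%
Cobalt Finance: (1 + 0.0705/365)^365 − 1 = 7.304%
Prairie Financial: (1 + 0.0653/52)^52 − 1 = 6.744%
The lowest effective annual rate is Prairie Financial at 6.744%.

Prairie Financial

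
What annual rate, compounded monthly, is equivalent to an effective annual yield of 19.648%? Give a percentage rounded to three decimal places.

18.073%

(1 + r/12)^12 − 1 = 0.19648, so 1 + r/12 = 1.19648^(1/12).
r/12 = 0.015061, so r = 0.180731 = 18.073%.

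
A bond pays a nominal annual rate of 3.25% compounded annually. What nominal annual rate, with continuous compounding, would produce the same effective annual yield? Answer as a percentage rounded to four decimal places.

Compounded annually, EAR = nominal = 0.032500.
Equivalent continuous rate: r = ln(1 + 0.032500) = 0.031983 = 3.1983%.

3.1983%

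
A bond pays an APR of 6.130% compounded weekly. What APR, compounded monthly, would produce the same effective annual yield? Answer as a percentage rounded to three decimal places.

6.142%

EAR = (1 + 0.06130/52)^52 − 1 = 0.063179.
Solve (1 + r/12)^12 = 1.063179: r/12 = 1.063179^(1/12) − 1 = 0.005118, so r = 0.061421 = 6.142%.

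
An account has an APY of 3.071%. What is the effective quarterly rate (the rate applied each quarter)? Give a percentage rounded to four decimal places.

0.7591%

The per-quarter rate i satisfies (1 + i)^4 = 1 + 0.03071.
i = 1.03071^(1/4) − 1 = 0.0075906 = 0.7591%.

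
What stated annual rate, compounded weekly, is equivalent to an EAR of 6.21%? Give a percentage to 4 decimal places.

6.0283%

(1 + r/52)^52 − 1 = 0.0621, so 1 + r/52 = 1.0621^(1/52).
r/52 = 0.001159, so r = 0.060283 = 6.0283%.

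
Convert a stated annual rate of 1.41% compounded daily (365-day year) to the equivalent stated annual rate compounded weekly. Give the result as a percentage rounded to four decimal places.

1.4102%

EAR = (1 + 0.0141/365)^365 − 1 = 0.014200.
Solve (1 + r/52)^52 = 1.014200: r/52 = 1.014200^(1/52) − 1 = 0.000271, so r = 0.014102 = 1.4102%.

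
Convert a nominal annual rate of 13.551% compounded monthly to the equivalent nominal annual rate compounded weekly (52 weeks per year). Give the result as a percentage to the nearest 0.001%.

EAR = (1 + 0.13551/12)^12 − 1 = 0.144251.
Solve (1 + r/52)^52 = 1.144251: r/52 = 1.144251^(1/52) − 1 = 0.002595, so r = 0.134925 = 13.493%.

13.493%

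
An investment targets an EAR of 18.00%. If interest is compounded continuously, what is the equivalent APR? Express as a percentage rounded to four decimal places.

Continuous: nominal r satisfies e^r − 1 = 0.1800.
r = ln(1 + 0.1800) = ln(1.1800) = 0.165514 = 16.5514%.

16.5514%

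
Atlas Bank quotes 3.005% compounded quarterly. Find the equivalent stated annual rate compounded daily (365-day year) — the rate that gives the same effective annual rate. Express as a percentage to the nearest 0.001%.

2.994%

EAR = (1 + 0.03005/4)^4 − 1 = 0.030390.
Solve (1 + r/365)^365 = 1.030390: r/365 = 1.030390^(1/365) − 1 = 0.000082, so r = 0.029939 = 2.994%.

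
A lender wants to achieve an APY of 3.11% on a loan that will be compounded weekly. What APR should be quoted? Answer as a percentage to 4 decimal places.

(1 + r/52)^52 − 1 = 0.0311, so 1 + r/52 = 1.0311^(1/52).
r/52 = 0.000589, so r = 0.030635 = 3.0635%.

3.0635%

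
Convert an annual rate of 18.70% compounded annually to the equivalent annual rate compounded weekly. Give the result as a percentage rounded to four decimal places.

Compounded annually, EAR = nominal = 0.187000.
Solve (1 + r/52)^52 = 1.187000: r/52 = 1.187000^(1/52) − 1 = 0.003302, so r = 0.171712 = 17.1712%.

17.1712%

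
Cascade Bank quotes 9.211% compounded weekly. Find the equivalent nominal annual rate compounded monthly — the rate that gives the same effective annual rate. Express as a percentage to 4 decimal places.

EAR = (1 + 0.09211/52)^52 − 1 = 0.096396.
Solve (1 + r/12)^12 = 1.096396: r/12 = 1.096396^(1/12) − 1 = 0.007699, so r = 0.092382 = 9.2382%.

9.2382%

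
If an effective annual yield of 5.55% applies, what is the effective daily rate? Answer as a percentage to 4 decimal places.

0.0148%

The per-day rate i satisfies (1 + i)^365 = 1 + 0.0555.
i = 1.0555^(1/365) − 1 = 0.0001480 = 0.0148%.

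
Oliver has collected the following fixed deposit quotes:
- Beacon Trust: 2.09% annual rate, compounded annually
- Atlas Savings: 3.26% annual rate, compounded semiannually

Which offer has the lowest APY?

Beacon Trust: compounded annually, EAR = 2.090%
Atlas Savings: (1 + 0.0326/2)^2 − 1 = 3.287%
The lowest effective annual rate is Beacon Trust at 2.090%.

Beacon Trust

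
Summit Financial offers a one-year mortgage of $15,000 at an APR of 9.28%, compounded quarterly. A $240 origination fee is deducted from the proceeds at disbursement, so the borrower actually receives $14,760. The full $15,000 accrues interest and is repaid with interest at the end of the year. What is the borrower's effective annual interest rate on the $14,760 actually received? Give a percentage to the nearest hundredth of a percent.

11.39%

Amount owed after one year: 15,000 × (1 + 0.0928/4)^4 = 15,000 × 1.096080 = $16,441.20.
Effective rate on net proceeds: 16,441.20 / 14,760 − 1 = 0.113902 = 11.39%.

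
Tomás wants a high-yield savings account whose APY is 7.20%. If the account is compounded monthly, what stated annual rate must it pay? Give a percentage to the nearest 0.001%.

6.973%

(1 + r/12)^12 − 1 = 0.0720, so 1 + r/12 = 1.0720^(1/12).
r/12 = 0.005811, so r = 0.069728 = 6.973%.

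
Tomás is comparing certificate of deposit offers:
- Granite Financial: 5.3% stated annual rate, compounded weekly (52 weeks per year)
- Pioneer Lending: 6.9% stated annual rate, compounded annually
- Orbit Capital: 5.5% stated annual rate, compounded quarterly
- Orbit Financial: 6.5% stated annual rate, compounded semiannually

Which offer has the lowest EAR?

Granite Financial

Granite Financial: (1 + 0.053/52)^52 − 1 = 5.440%
Pioneer Lending: compounded annually, EAR = 6.900%
Orbit Capital: (1 + 0.055/4)^4 − 1 = 5.614%
Orbit Financial: (1 + 0.065/2)^2 − 1 = 6.606%
The lowest effective annual rate is Granite Financial at 5.440%.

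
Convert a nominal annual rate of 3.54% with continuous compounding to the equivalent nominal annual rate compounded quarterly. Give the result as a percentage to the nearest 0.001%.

EAR under continuous compounding: e^0.0354 − 1 = 0.036034.
Solve (1 + r/4)^4 = 1.036034: r/4 = 1.036034^(1/4) − 1 = 0.008889, so r = 0.035557 = 3.556%.

3.556%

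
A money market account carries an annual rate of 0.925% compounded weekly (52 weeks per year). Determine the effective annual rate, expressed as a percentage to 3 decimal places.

EAR = (1 + 0.00925/52)^52 − 1.
= (1 + 0.000178)^52 − 1 = 1.009292 − 1 = 0.929%.

0.929%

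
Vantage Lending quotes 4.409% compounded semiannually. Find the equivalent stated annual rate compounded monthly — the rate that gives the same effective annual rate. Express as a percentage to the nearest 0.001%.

EAR = (1 + 0.04409/2)^2 − 1 = 0.044576.
Solve (1 + r/12)^12 = 1.044576: r/12 = 1.044576^(1/12) − 1 = 0.003641, so r = 0.043690 = 4.369%.

4.369%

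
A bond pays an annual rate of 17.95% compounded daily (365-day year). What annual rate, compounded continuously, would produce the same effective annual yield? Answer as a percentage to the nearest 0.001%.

EAR = (1 + 0.1795/365)^365 − 1 = 0.196566.
Equivalent continuous rate: r = ln(1 + 0.196566) = 0.179456 = 17.946%.

17.946%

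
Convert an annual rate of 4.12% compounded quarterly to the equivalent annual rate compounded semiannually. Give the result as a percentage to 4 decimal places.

4.1412%

EAR = (1 + 0.0412/4)^4 − 1 = 0.041841.
Solve (1 + r/2)^2 = 1.041841: r/2 = 1.041841^(1/2) − 1 = 0.020706, so r = 0.041412 = 4.1412%.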